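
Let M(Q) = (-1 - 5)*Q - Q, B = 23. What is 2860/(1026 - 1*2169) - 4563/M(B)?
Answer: 4755049/184023 ≈ 25.839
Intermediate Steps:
M(Q) = -7*Q (M(Q) = -6*Q - Q = -7*Q)
2860/(1026 - 1*2169) - 4563/M(B) = 2860/(1026 - 1*2169) - 4563/((-7*23)) = 2860/(1026 - 2169) - 4563/(-161) = 2860/(-1143) - 4563*(-1/161) = 2860*(-1/1143) + 4563/161 = -2860/1143 + 4563/161 = 4755049/184023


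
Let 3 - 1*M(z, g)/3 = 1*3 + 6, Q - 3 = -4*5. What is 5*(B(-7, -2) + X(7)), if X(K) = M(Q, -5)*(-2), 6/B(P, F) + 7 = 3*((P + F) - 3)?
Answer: 7710/43 ≈ 179.30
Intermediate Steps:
Q = -17 (Q = 3 - 4*5 = 3 - 20 = -17)
M(z, g) = -18 (M(z, g) = 9 - 3*(1*3 + 6) = 9 - 3*(3 + 6) = 9 - 3*9 = 9 - 27 = -18)
B(P, F) = 6/(-16 + 3*F + 3*P) (B(P, F) = 6/(-7 + 3*((P + F) - 3)) = 6/(-7 + 3*((F + P) - 3)) = 6/(-7 + 3*(-3 + F + P)) = 6/(-7 + (-9 + 3*F + 3*P)) = 6/(-16 + 3*F + 3*P))
X(K) = 36 (X(K) = -18*(-2) = 36)
5*(B(-7, -2) + X(7)) = 5*(6/(-16 + 3*(-2) + 3*(-7)) + 36) = 5*(6/(-16 - 6 - 21) + 36) = 5*(6/(-43) + 36) = 5*(6*(-1/43) + 36) = 5*(-6/43 + 36) = 5*(1542/43) = 7710/43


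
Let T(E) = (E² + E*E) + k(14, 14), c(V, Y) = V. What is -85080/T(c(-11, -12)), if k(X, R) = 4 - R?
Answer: -10635/29 ≈ -366.72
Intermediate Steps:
T(E) = -10 + 2*E² (T(E) = (E² + E*E) + (4 - 1*14) = (E² + E²) + (4 - 14) = 2*E² - 10 = -10 + 2*E²)
-85080/T(c(-11, -12)) = -85080/(-10 + 2*(-11)²) = -85080/(-10 + 2*121) = -85080/(-10 + 242) = -85080/232 = -85080*1/232 = -10635/29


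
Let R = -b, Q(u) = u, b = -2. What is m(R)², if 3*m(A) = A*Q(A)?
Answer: 16/9 ≈ 1.7778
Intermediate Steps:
R = 2 (R = -1*(-2) = 2)
m(A) = A²/3 (m(A) = (A*A)/3 = A²/3)
m(R)² = ((⅓)*2²)² = ((⅓)*4)² = (4/3)² = 16/9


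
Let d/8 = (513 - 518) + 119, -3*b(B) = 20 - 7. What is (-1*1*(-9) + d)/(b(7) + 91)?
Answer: 2763/260 ≈ 10.627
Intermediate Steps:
b(B) = -13/3 (b(B) = -(20 - 7)/3 = -⅓*13 = -13/3)
d = 912 (d = 8*((513 - 518) + 119) = 8*(-5 + 119) = 8*114 = 912)
(-1*1*(-9) + d)/(b(7) + 91) = (-1*1*(-9) + 912)/(-13/3 + 91) = (-1*(-9) + 912)/(260/3) = 3*(9 + 912)/260 = (3/260)*921 = 2763/260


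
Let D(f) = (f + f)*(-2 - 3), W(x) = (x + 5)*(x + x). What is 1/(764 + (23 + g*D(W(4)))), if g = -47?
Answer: 1/34627 ≈ 2.8879e-5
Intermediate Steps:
W(x) = 2*x*(5 + x) (W(x) = (5 + x)*(2*x) = 2*x*(5 + x))
D(f) = -10*f (D(f) = (2*f)*(-5) = -10*f)
1/(764 + (23 + g*D(W(4)))) = 1/(764 + (23 - (-470)*2*4*(5 + 4))) = 1/(764 + (23 - (-470)*2*4*9)) = 1/(764 + (23 - (-470)*72)) = 1/(764 + (23 - 47*(-720))) = 1/(764 + (23 + 33840)) = 1/(764 + 33863) = 1/34627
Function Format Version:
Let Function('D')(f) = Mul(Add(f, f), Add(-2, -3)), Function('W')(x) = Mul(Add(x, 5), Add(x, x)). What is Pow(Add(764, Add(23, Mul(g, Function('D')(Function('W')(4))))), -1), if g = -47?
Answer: Rational(1, 34627) ≈ 2.8879e-5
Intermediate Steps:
Function('W')(x) = Mul(2, x, Add(5, x)) (Function('W')(x) = Mul(Add(5, x), Mul(2, x)) = Mul(2, x, Add(5, x)))
Function('D')(f) = Mul(-10, f) (Function('D')(f) = Mul(Mul(2, f), -5) = Mul(-10, f))
Pow(Add(764, Add(23, Mul(g, Function('D')(Function('W')(4))))), -1) = Pow(Add(764, Add(23, Mul(-47, Mul(-10, Mul(2, 4, Add(5, 4)))))), -1) = Pow(Add(764, Add(23, Mul(-47, Mul(-10, Mul(2, 4, 9))))), -1) = Pow(Add(764, Add(23, Mul(-47, Mul(-10, 72)))), -1) = Pow(Add(764, Add(23, Mul(-47, -720))), -1) = Pow(Add(764, Add(23, 33840)), -1) = Pow(Add(764, 33863), -1) = Pow(34627, -1) = Rational(1, 34627)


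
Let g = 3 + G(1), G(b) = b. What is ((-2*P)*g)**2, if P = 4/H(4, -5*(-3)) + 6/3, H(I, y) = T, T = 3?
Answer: 6400/9 ≈ 711.11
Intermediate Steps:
H(I, y) = 3
P = 10/3 (P = 4/3 + 6/3 = 4*(1/3) + 6*(1/3) = 4/3 + 2 = 10/3 ≈ 3.3333)
g = 4 (g = 3 + 1 = 4)
((-2*P)*g)**2 = (-2*10/3*4)**2 = (-20/3*4)**2 = (-80/3)**2 = 6400/9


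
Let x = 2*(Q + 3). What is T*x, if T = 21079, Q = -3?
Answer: 0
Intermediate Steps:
x = 0 (x = 2*(-3 + 3) = 2*0 = 0)
T*x = 21079*0 = 0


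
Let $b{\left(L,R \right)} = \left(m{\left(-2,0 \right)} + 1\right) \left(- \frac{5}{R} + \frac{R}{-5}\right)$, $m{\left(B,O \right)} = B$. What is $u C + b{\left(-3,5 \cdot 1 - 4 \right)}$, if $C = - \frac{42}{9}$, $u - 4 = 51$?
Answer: $- \frac{3772}{15} \approx -251.47$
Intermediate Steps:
$u = 55$ ($u = 4 + 51 = 55$)
$C = - \frac{14}{3}$ ($C = \left(-42\right) \frac{1}{9} = - \frac{14}{3} \approx -4.6667$)
$b{\left(L,R \right)} = \frac{5}{R} + \frac{R}{5}$ ($b{\left(L,R \right)} = \left(-2 + 1\right) \left(- \frac{5}{R} + \frac{R}{-5}\right) = - (- \frac{5}{R} + R \left(- \frac{1}{5}\right)) = - (- \frac{5}{R} - \frac{R}{5}) = \frac{5}{R} + \frac{R}{5}$)
$u C + b{\left(-3,5 \cdot 1 - 4 \right)} = 55 \left(- \frac{14}{3}\right) + \left(\frac{5}{5 \cdot 1 - 4} + \frac{5 \cdot 1 - 4}{5}\right) = - \frac{770}{3} + \left(\frac{5}{5 - 4} + \frac{5 - 4}{5}\right) = - \frac{770}{3} + \left(\frac{5}{1} + \frac{1}{5} \cdot 1\right) = - \frac{770}{3} + \left(5 \cdot 1 + \frac{1}{5}\right) = - \frac{770}{3} + \left(5 + \frac{1}{5}\right) = - \frac{770}{3} + \frac{26}{5} = - \frac{3772}{15}$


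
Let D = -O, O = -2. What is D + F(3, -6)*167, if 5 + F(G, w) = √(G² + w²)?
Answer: -833 + 501*√5 ≈ 287.27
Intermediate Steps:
F(G, w) = -5 + √(G² + w²)
D = 2 (D = -1*(-2) = 2)
D + F(3, -6)*167 = 2 + (-5 + √(3² + (-6)²))*167 = 2 + (-5 + √(9 + 36))*167 = 2 + (-5 + √45)*167 = 2 + (-5 + 3*√5)*167 = 2 + (-835 + 501*√5) = -833 + 501*√5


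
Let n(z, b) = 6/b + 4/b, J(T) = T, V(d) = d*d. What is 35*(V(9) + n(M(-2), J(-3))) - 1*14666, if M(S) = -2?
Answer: -35843/3 ≈ -11948.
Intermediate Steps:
V(d) = d**2
n(z, b) = 10/b
35*(V(9) + n(M(-2), J(-3))) - 1*14666 = 35*(9**2 + 10/(-3)) - 1*14666 = 35*(81 + 10*(-1/3)) - 14666 = 35*(81 - 10/3) - 14666 = 35*(233/3) - 14666 = 8155/3 - 14666 = -35843/3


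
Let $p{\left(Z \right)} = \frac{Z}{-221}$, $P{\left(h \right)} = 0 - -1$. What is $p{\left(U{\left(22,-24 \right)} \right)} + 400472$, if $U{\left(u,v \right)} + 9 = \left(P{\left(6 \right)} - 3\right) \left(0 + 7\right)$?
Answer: $\frac{88504335}{221} \approx 4.0047 \cdot 10^{5}$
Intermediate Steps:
$P{\left(h \right)} = 1$ ($P{\left(h \right)} = 0 + 1 = 1$)
$U{\left(u,v \right)} = -23$ ($U{\left(u,v \right)} = -9 + \left(1 - 3\right) \left(0 + 7\right) = -9 - 14 = -23$)
$p{\left(Z \right)} = - \frac{Z}{221}$ ($p{\left(Z \right)} = Z \left(- \frac{1}{221}\right) = - \frac{Z}{221}$)
$p{\left(U{\left(22,-24 \right)} \right)} + 400472 = \left(- \frac{1}{221}\right) \left(-23\right) + 400472 = \frac{23}{221} + 400472 = \frac{88504335}{221}$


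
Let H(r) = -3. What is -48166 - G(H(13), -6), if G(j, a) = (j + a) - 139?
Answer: -48018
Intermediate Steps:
G(j, a) = -139 + a + j (G(j, a) = (a + j) - 139 = -139 + a + j)
-48166 - G(H(13), -6) = -48166 - (-139 - 6 - 3) = -48166 - 1*(-148) = -48166 + 148 = -48018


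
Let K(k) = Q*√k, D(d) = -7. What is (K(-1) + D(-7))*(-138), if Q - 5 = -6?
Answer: 966 + 138*I ≈ 966.0 + 138.0*I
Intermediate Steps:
Q = -1 (Q = 5 - 6 = -1)
K(k) = -√k
(K(-1) + D(-7))*(-138) = (-√(-1) - 7)*(-138) = (-I - 7)*(-138) = (-7 - I)*(-138) = 966 + 138*I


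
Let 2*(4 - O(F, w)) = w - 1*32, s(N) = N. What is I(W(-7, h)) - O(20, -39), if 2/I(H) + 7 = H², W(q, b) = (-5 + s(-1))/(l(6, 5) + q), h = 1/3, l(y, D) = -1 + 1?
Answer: -24449/614 ≈ -39.819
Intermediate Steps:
l(y, D) = 0
O(F, w) = 20 - w/2 (O(F, w) = 4 - (w - 1*32)/2 = 4 - (w - 32)/2 = 4 - (-32 + w)/2 = 4 + (16 - w/2) = 20 - w/2)
h = ⅓ ≈ 0.33333
W(q, b) = -6/q (W(q, b) = (-5 - 1)/(0 + q) = -6/q)
I(H) = 2/(-7 + H²)
I(W(-7, h)) - O(20, -39) = 2/(-7 + (-6/(-7))²) - (20 - ½*(-39)) = 2/(-7 + (-6*(-⅐))²) - (20 + 39/2) = 2/(-7 + (6/7)²) - 1*79/2 = 2/(-7 + 36/49) - 79/2 = 2/(-307/49) - 79/2 = 2*(-49/307) - 79/2 = -98/307 - 79/2 = -24449/614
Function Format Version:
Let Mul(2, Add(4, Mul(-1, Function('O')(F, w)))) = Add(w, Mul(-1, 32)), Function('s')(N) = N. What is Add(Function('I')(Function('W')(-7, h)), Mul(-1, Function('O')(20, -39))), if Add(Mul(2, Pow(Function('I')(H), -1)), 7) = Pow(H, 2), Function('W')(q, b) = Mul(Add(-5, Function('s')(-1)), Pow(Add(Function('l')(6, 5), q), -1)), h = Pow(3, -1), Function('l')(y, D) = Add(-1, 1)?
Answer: Rational(-24449, 614) ≈ -39.819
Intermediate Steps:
Function('l')(y, D) = 0
Function('O')(F, w) = Add(20, Mul(Rational(-1, 2), w)) (Function('O')(F, w) = Add(4, Mul(Rational(-1, 2), Add(w, Mul(-1, 32)))) = Add(4, Mul(Rational(-1, 2), Add(w, -32))) = Add(4, Mul(Rational(-1, 2), Add(-32, w))) = Add(4, Add(16, Mul(Rational(-1, 2), w))) = Add(20, Mul(Rational(-1, 2), w)))
h = Rational(1, 3) ≈ 0.33333
Function('W')(q, b) = Mul(-6, Pow(q, -1)) (Function('W')(q, b) = Mul(Add(-5, -1), Pow(Add(0, q), -1)) = Mul(-6, Pow(q, -1)))
Function('I')(H) = Mul(2, Pow(Add(-7, Pow(H, 2)), -1))
Add(Function('I')(Function('W')(-7, h)), Mul(-1, Function('O')(20, -39))) = Add(Mul(2, Pow(Add(-7, Pow(Mul(-6, Pow(-7, -1)), 2)), -1)), Mul(-1, Add(20, Mul(Rational(-1, 2), -39)))) = Add(Mul(2, Pow(Add(-7, Pow(Mul(-6, Rational(-1, 7)), 2)), -1)), Mul(-1, Add(20, Rational(39, 2)))) = Add(Mul(2, Pow(Add(-7, Pow(Rational(6, 7), 2)), -1)), Mul(-1, Rational(79, 2))) = Add(Mul(2, Pow(Add(-7, Rational(36, 49)), -1)), Rational(-79, 2)) = Add(Mul(2, Pow(Rational(-307, 49), -1)), Rational(-79, 2)) = Add(Mul(2, Rational(-49, 307)), Rational(-79, 2)) = Add(Rational(-98, 307), Rational(-79, 2)) = Rational(-24449, 614)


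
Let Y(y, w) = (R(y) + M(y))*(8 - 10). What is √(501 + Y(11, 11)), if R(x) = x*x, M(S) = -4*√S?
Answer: √(259 + 8*√11) ≈ 16.898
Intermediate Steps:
R(x) = x²
Y(y, w) = -2*y² + 8*√y (Y(y, w) = (y² - 4*√y)*(8 - 10) = (y² - 4*√y)*(-2) = -2*y² + 8*√y)
√(501 + Y(11, 11)) = √(501 + (-2*11² + 8*√11)) = √(501 + (-2*121 + 8*√11)) = √(501 + (-242 + 8*√11)) = √(259 + 8*√11)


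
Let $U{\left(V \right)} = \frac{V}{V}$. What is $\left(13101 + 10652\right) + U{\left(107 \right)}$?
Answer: $23754$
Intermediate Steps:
$U{\left(V \right)} = 1$
$\left(13101 + 10652\right) + U{\left(107 \right)} = \left(13101 + 10652\right) + 1 = 23753 + 1 = 23754$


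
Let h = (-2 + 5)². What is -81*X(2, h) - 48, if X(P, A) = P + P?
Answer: -372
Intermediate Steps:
h = 9 (h = 3² = 9)
X(P, A) = 2*P
-81*X(2, h) - 48 = -162*2 - 48 = -81*4 - 48 = -324 - 48 = -372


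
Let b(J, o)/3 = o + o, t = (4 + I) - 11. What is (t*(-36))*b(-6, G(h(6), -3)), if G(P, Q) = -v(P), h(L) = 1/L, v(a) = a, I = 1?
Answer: -216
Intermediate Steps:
G(P, Q) = -P
t = -6 (t = (4 + 1) - 11 = 5 - 11 = -6)
b(J, o) = 6*o (b(J, o) = 3*(o + o) = 3*(2*o) = 6*o)
(t*(-36))*b(-6, G(h(6), -3)) = (-6*(-36))*(6*(-1/6)) = 216*(6*(-1*⅙)) = 216*(6*(-⅙)) = 216*(-1) = -216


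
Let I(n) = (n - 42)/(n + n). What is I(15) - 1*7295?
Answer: -72959/10 ≈ -7295.9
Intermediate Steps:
I(n) = (-42 + n)/(2*n) (I(n) = (-42 + n)/((2*n)) = (-42 + n)*(1/(2*n)) = (-42 + n)/(2*n))
I(15) - 1*7295 = (½)*(-42 + 15)/15 - 1*7295 = (½)*(1/15)*(-27) - 7295 = -9/10 - 7295 = -72959/10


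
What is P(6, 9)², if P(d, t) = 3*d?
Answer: 324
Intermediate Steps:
P(6, 9)² = (3*6)² = 18² = 324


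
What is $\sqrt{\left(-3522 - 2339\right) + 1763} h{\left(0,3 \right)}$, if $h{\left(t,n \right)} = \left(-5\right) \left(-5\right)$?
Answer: $25 i \sqrt{4098} \approx 1600.4 i$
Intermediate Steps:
$h{\left(t,n \right)} = 25$
$\sqrt{\left(-3522 - 2339\right) + 1763} h{\left(0,3 \right)} = \sqrt{\left(-3522 - 2339\right) + 1763} \cdot 25 = \sqrt{-5861 + 1763} \cdot 25 = \sqrt{-4098} \cdot 25 = i \sqrt{4098} \cdot 25 = 25 i \sqrt{4098}$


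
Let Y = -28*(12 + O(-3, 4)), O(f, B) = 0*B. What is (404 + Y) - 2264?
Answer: -2196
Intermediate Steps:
O(f, B) = 0
Y = -336 (Y = -28*(12 + 0) = -28*12 = -336)
(404 + Y) - 2264 = (404 - 336) - 2264 = 68 - 2264 = -2196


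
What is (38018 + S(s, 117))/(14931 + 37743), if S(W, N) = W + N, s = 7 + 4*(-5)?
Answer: 19061/26337 ≈ 0.72373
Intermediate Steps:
s = -13 (s = 7 - 20 = -13)
S(W, N) = N + W
(38018 + S(s, 117))/(14931 + 37743) = (38018 + (117 - 13))/(14931 + 37743) = (38018 + 104)/52674 = 38122*(1/52674) = 19061/26337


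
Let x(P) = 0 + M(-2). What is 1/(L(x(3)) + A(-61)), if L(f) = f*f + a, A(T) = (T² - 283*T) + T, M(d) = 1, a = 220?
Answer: 1/21144 ≈ 4.7295e-5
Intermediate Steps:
x(P) = 1 (x(P) = 0 + 1 = 1)
A(T) = T² - 282*T
L(f) = 220 + f² (L(f) = f*f + 220 = f² + 220 = 220 + f²)
1/(L(x(3)) + A(-61)) = 1/((220 + 1²) - 61*(-282 - 61)) = 1/((220 + 1) - 61*(-343)) = 1/(221 + 20923) = 1/21144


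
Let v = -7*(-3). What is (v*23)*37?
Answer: 17871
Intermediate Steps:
v = 21
(v*23)*37 = (21*23)*37 = 483*37 = 17871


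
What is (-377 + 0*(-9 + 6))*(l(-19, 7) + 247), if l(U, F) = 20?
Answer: -100659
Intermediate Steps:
(-377 + 0*(-9 + 6))*(l(-19, 7) + 247) = (-377 + 0*(-9 + 6))*(20 + 247) = (-377 + 0*(-3))*267 = (-377 + 0)*267 = -377*267 = -100659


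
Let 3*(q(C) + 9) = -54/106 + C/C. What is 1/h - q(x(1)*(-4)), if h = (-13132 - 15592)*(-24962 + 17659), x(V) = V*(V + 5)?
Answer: 294728777819/33353648148 ≈ 8.8365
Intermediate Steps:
x(V) = V*(5 + V)
h = 209771372 (h = -28724*(-7303) = 209771372)
q(C) = -1405/159 (q(C) = -9 + (-54/106 + C/C)/3 = -9 + (-54*1/106 + 1)/3 = -9 + (-27/53 + 1)/3 = -9 + (⅓)*(26/53) = -9 + 26/159 = -1405/159)
1/h - q(x(1)*(-4)) = 1/209771372 - 1*(-1405/159) = 1/209771372 + 1405/159 = 294728777819/33353648148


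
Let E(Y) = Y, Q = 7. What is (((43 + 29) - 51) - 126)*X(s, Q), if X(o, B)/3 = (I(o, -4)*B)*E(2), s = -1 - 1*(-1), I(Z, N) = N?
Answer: 17640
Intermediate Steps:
s = 0 (s = -1 + 1 = 0)
X(o, B) = -24*B (X(o, B) = 3*(-4*B*2) = 3*(-8*B) = -24*B)
(((43 + 29) - 51) - 126)*X(s, Q) = (((43 + 29) - 51) - 126)*(-24*7) = ((72 - 51) - 126)*(-168) = (21 - 126)*(-168) = -105*(-168) = 17640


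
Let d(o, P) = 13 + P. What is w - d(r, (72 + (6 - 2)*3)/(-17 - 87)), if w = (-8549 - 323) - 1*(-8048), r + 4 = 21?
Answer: -21741/26 ≈ -836.19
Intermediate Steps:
r = 17 (r = -4 + 21 = 17)
w = -824 (w = -8872 + 8048 = -824)
w - d(r, (72 + (6 - 2)*3)/(-17 - 87)) = -824 - (13 + (72 + (6 - 2)*3)/(-17 - 87)) = -824 - (13 + (72 + 4*3)/(-104)) = -824 - (13 + (72 + 12)*(-1/104)) = -824 - (13 + 84*(-1/104)) = -824 - (13 - 21/26) = -824 - 1*317/26 = -824 - 317/26 = -21741/26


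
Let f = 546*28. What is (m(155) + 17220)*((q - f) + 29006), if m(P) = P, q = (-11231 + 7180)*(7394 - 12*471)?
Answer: -122374279500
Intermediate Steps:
f = 15288
q = -7056842 (q = -4051*(7394 - 5652) = -4051*1742 = -7056842)
(m(155) + 17220)*((q - f) + 29006) = (155 + 17220)*((-7056842 - 1*15288) + 29006) = 17375*((-7056842 - 15288) + 29006) = 17375*(-7072130 + 29006) = 17375*(-7043124) = -122374279500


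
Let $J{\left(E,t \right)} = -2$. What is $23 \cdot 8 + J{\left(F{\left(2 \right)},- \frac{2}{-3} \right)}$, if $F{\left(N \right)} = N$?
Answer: $182$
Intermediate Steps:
$23 \cdot 8 + J{\left(F{\left(2 \right)},- \frac{2}{-3} \right)} = 23 \cdot 8 - 2 = 184 - 2 = 182$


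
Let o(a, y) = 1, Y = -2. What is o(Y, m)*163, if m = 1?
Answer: 163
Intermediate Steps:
o(Y, m)*163 = 1*163 = 163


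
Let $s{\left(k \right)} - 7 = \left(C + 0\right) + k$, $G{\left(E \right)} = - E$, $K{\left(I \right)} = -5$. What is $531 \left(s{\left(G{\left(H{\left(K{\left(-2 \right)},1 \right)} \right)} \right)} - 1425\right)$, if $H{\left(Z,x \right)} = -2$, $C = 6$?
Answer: $-748710$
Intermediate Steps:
$s{\left(k \right)} = 13 + k$ ($s{\left(k \right)} = 7 + \left(\left(6 + 0\right) + k\right) = 7 + \left(6 + k\right) = 13 + k$)
$531 \left(s{\left(G{\left(H{\left(K{\left(-2 \right)},1 \right)} \right)} \right)} - 1425\right) = 531 \left(\left(13 - -2\right) - 1425\right) = 531 \left(\left(13 + 2\right) - 1425\right) = 531 \left(15 - 1425\right) = 531 \left(-1410\right) = -748710$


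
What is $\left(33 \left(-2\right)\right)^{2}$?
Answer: $4356$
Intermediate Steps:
$\left(33 \left(-2\right)\right)^{2} = \left(-66\right)^{2} = 4356$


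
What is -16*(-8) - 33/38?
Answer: 4831/38 ≈ 127.13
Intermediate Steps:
-16*(-8) - 33/38 = 128 - 33*1/38 = 128 - 33/38 = 4831/38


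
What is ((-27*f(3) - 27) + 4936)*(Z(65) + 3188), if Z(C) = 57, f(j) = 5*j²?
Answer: 11987030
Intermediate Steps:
((-27*f(3) - 27) + 4936)*(Z(65) + 3188) = ((-135*3² - 27) + 4936)*(57 + 3188) = ((-135*9 - 27) + 4936)*3245 = ((-27*45 - 27) + 4936)*3245 = ((-1215 - 27) + 4936)*3245 = (-1242 + 4936)*3245 = 3694*3245 = 11987030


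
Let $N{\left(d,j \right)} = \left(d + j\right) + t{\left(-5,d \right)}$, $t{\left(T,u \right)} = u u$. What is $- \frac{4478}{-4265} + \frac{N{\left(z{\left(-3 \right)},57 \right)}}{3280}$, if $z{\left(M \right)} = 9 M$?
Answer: $\frac{716999}{559568} \approx 1.2813$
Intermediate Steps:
$t{\left(T,u \right)} = u^{2}$
$N{\left(d,j \right)} = d + j + d^{2}$ ($N{\left(d,j \right)} = \left(d + j\right) + d^{2} = d + j + d^{2}$)
$- \frac{4478}{-4265} + \frac{N{\left(z{\left(-3 \right)},57 \right)}}{3280} = - \frac{4478}{-4265} + \frac{9 \left(-3\right) + 57 + \left(9 \left(-3\right)\right)^{2}}{3280} = \left(-4478\right) \left(- \frac{1}{4265}\right) + \left(-27 + 57 + \left(-27\right)^{2}\right) \frac{1}{3280} = \frac{4478}{4265} + \left(-27 + 57 + 729\right) \frac{1}{3280} = \frac{4478}{4265} + 759 \cdot \frac{1}{3280} = \frac{4478}{4265} + \frac{759}{3280} = \frac{716999}{559568}$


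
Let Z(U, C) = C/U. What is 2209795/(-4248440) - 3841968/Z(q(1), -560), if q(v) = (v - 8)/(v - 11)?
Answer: 14571966691/3034600 ≈ 4801.9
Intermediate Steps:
q(v) = (-8 + v)/(-11 + v)
2209795/(-4248440) - 3841968/Z(q(1), -560) = 2209795/(-4248440) - 3841968*(-(-8 + 1)/(560*(-11 + 1))) = 2209795*(-1/4248440) - 3841968/((-560/(-7/(-10)))) = -63137/121384 - 3841968/((-560/((-1/10*(-7))))) = -63137/121384 - 3841968/((-560/7/10)) = -63137/121384 - 3841968/((-560*10/7)) = -63137/121384 - 3841968/(-800) = -63137/121384 - 3841968*(-1/800) = -63137/121384 + 240123/50 = 14571966691/3034600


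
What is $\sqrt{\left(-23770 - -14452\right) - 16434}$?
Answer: $2 i \sqrt{6438} \approx 160.47 i$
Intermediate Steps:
$\sqrt{\left(-23770 - -14452\right) - 16434} = \sqrt{\left(-23770 + 14452\right) - 16434} = \sqrt{-9318 - 16434} = \sqrt{-25752} = 2 i \sqrt{6438}$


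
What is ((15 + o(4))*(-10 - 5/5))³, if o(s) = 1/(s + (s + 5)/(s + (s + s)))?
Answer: -32127104339/6859 ≈ -4.6839e+6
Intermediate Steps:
o(s) = 1/(s + (5 + s)/(3*s)) (o(s) = 1/(s + (5 + s)/(s + 2*s)) = 1/(s + (5 + s)/((3*s))) = 1/(s + (5 + s)*(1/(3*s))) = 1/(s + (5 + s)/(3*s)))
((15 + o(4))*(-10 - 5/5))³ = ((15 + 3*4/(5 + 4 + 3*4²))*(-10 - 5/5))³ = ((15 + 3*4/(5 + 4 + 3*16))*(-10 - 5*⅕))³ = ((15 + 3*4/(5 + 4 + 48))*(-10 - 1))³ = ((15 + 3*4/57)*(-11))³ = ((15 + 3*4*(1/57))*(-11))³ = ((15 + 4/19)*(-11))³ = ((289/19)*(-11))³ = (-3179/19)³ = -32127104339/6859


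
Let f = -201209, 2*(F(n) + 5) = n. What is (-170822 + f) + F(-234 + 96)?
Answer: -372105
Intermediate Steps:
F(n) = -5 + n/2
(-170822 + f) + F(-234 + 96) = (-170822 - 201209) + (-5 + (-234 + 96)/2) = -372031 + (-5 + (1/2)*(-138)) = -372031 + (-5 - 69) = -372031 - 74 = -372105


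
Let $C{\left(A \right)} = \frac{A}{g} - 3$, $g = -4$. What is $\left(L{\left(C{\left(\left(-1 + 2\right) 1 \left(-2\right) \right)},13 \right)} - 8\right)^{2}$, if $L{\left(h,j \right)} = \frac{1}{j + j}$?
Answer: $\frac{42849}{676} \approx 63.386$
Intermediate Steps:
$C{\left(A \right)} = -3 - \frac{A}{4}$ ($C{\left(A \right)} = \frac{A}{-4} - 3 = A \left(- \frac{1}{4}\right) - 3 = - \frac{A}{4} - 3 = -3 - \frac{A}{4}$)
$L{\left(h,j \right)} = \frac{1}{2 j}$
$\left(L{\left(C{\left(\left(-1 + 2\right) 1 \left(-2\right) \right)},13 \right)} - 8\right)^{2} = \left(\frac{1}{2 \cdot 13} - 8\right)^{2} = \left(\frac{1}{2} \cdot \frac{1}{13} - 8\right)^{2} = \left(\frac{1}{26} - 8\right)^{2} = \left(- \frac{207}{26}\right)^{2} = \frac{42849}{676}$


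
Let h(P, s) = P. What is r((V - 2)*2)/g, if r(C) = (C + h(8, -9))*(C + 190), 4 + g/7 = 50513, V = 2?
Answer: 1520/353563 ≈ 0.0042991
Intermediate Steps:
g = 353563 (g = -28 + 7*50513 = -28 + 353591 = 353563)
r(C) = (8 + C)*(190 + C) (r(C) = (C + 8)*(C + 190) = (8 + C)*(190 + C))
r((V - 2)*2)/g = (1520 + ((2 - 2)*2)**2 + 198*((2 - 2)*2))/353563 = (1520 + (0*2)**2 + 198*(0*2))*(1/353563) = (1520 + 0**2 + 198*0)*(1/353563) = (1520 + 0 + 0)*(1/353563) = 1520*(1/353563) = 1520/353563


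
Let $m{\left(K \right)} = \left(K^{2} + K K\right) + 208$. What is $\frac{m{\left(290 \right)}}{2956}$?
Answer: $\frac{42102}{739} \approx 56.972$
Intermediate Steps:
$m{\left(K \right)} = 208 + 2 K^{2}$ ($m{\left(K \right)} = \left(K^{2} + K^{2}\right) + 208 = 2 K^{2} + 208 = 208 + 2 K^{2}$)
$\frac{m{\left(290 \right)}}{2956} = \frac{208 + 2 \cdot 290^{2}}{2956} = \left(208 + 2 \cdot 84100\right) \frac{1}{2956} = \left(208 + 168200\right) \frac{1}{2956} = 168408 \cdot \frac{1}{2956} = \frac{42102}{739}$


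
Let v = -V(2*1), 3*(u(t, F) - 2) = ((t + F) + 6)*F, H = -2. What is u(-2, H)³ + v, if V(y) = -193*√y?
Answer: 8/27 + 193*√2 ≈ 273.24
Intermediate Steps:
u(t, F) = 2 + F*(6 + F + t)/3 (u(t, F) = 2 + (((t + F) + 6)*F)/3 = 2 + (((F + t) + 6)*F)/3 = 2 + ((6 + F + t)*F)/3 = 2 + (F*(6 + F + t))/3 = 2 + F*(6 + F + t)/3)
v = 193*√2 (v = -(-193)*√(2*1) = -(-193)*√2 = 193*√2 ≈ 272.94)
u(-2, H)³ + v = (2 + 2*(-2) + (⅓)*(-2)² + (⅓)*(-2)*(-2))³ + 193*√2 = (2 - 4 + (⅓)*4 + 4/3)³ + 193*√2 = (2 - 4 + 4/3 + 4/3)³ + 193*√2 = (⅔)³ + 193*√2 = 8/27 + 193*√2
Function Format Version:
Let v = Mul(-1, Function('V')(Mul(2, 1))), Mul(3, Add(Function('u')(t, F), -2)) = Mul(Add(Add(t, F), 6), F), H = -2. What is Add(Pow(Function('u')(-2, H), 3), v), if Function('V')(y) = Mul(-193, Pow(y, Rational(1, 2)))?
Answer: Add(Rational(8, 27), Mul(193, Pow(2, Rational(1, 2)))) ≈ 273.24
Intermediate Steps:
Function('u')(t, F) = Add(2, Mul(Rational(1, 3), F, Add(6, F, t))) (Function('u')(t, F) = Add(2, Mul(Rational(1, 3), Mul(Add(Add(t, F), 6), F))) = Add(2, Mul(Rational(1, 3), Mul(Add(Add(F, t), 6), F))) = Add(2, Mul(Rational(1, 3), Mul(Add(6, F, t), F))) = Add(2, Mul(Rational(1, 3), Mul(F, Add(6, F, t)))) = Add(2, Mul(Rational(1, 3), F, Add(6, F, t))))
v = Mul(193, Pow(2, Rational(1, 2))) (v = Mul(-1, Mul(-193, Pow(Mul(2, 1), Rational(1, 2)))) = Mul(-1, Mul(-193, Pow(2, Rational(1, 2)))) = Mul(193, Pow(2, Rational(1, 2))) ≈ 272.94)
Add(Pow(Function('u')(-2, H), 3), v) = Add(Pow(Add(2, Mul(2, -2), Mul(Rational(1, 3), Pow(-2, 2)), Mul(Rational(1, 3), -2, -2)), 3), Mul(193, Pow(2, Rational(1, 2)))) = Add(Pow(Add(2, -4, Mul(Rational(1, 3), 4), Rational(4, 3)), 3), Mul(193, Pow(2, Rational(1, 2)))) = Add(Pow(Add(2, -4, Rational(4, 3), Rational(4, 3)), 3), Mul(193, Pow(2, Rational(1, 2)))) = Add(Pow(Rational(2, 3), 3), Mul(193, Pow(2, Rational(1, 2)))) = Add(Rational(8, 27), Mul(193, Pow(2, Rational(1, 2))))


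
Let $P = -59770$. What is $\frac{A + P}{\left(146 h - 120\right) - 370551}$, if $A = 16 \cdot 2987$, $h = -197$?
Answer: $\frac{11978}{399433} \approx 0.029988$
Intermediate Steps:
$A = 47792$
$\frac{A + P}{\left(146 h - 120\right) - 370551} = \frac{47792 - 59770}{\left(146 \left(-197\right) - 120\right) - 370551} = - \frac{11978}{\left(-28762 - 120\right) - 370551} = - \frac{11978}{-28882 - 370551} = - \frac{11978}{-399433} = \left(-11978\right) \left(- \frac{1}{399433}\right) = \frac{11978}{399433}$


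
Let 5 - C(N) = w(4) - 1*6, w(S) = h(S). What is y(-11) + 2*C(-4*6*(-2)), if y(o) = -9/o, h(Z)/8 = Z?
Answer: -453/11 ≈ -41.182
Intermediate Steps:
h(Z) = 8*Z
w(S) = 8*S
C(N) = -21 (C(N) = 5 - (8*4 - 1*6) = 5 - (32 - 6) = 5 - 1*26 = 5 - 26 = -21)
y(-11) + 2*C(-4*6*(-2)) = -9/(-11) + 2*(-21) = -9*(-1/11) - 42 = 9/11 - 42 = -453/11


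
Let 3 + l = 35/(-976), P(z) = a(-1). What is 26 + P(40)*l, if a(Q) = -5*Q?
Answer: 10561/976 ≈ 10.821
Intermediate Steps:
P(z) = 5 (P(z) = -5*(-1) = 5)
l = -2963/976 (l = -3 + 35/(-976) = -3 + 35*(-1/976) = -3 - 35/976 = -2963/976 ≈ -3.0359)
26 + P(40)*l = 26 + 5*(-2963/976) = 26 - 14815/976 = 10561/976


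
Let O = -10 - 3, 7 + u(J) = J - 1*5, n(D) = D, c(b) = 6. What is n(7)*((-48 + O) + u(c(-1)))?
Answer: -469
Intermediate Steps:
u(J) = -12 + J (u(J) = -7 + (J - 1*5) = -7 + (J - 5) = -7 + (-5 + J) = -12 + J)
O = -13
n(7)*((-48 + O) + u(c(-1))) = 7*((-48 - 13) + (-12 + 6)) = 7*(-61 - 6) = 7*(-67) = -469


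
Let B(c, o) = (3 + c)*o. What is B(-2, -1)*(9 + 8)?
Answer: -17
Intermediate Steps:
B(c, o) = o*(3 + c)
B(-2, -1)*(9 + 8) = (-(3 - 2))*(9 + 8) = -1*1*17 = -1*17 = -17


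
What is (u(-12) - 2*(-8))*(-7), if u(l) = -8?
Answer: -56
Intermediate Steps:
(u(-12) - 2*(-8))*(-7) = (-8 - 2*(-8))*(-7) = (-8 + 16)*(-7) = 8*(-7) = -56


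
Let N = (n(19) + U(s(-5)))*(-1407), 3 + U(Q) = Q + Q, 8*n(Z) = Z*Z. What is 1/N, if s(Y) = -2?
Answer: -8/429135 ≈ -1.8642e-5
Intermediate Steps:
n(Z) = Z**2/8 (n(Z) = (Z*Z)/8 = Z**2/8)
U(Q) = -3 + 2*Q (U(Q) = -3 + (Q + Q) = -3 + 2*Q)
N = -429135/8 (N = ((1/8)*19**2 + (-3 + 2*(-2)))*(-1407) = ((1/8)*361 + (-3 - 4))*(-1407) = (361/8 - 7)*(-1407) = (305/8)*(-1407) = -429135/8 ≈ -53642.)
1/N = 1/(-429135/8) = -8/429135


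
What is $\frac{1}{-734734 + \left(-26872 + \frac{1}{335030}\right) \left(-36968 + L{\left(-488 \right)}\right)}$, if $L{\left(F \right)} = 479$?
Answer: $\frac{335030}{328261614683731} \approx 1.0206 \cdot 10^{-9}$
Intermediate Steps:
$\frac{1}{-734734 + \left(-26872 + \frac{1}{335030}\right) \left(-36968 + L{\left(-488 \right)}\right)} = \frac{1}{-734734 + \left(-26872 + \frac{1}{335030}\right) \left(-36968 + 479\right)} = \frac{1}{-734734 + \left(-26872 + \frac{1}{335030}\right) \left(-36489\right)} = \frac{1}{-734734 - - \frac{328507772615751}{335030}} = \frac{1}{-734734 + \frac{328507772615751}{335030}} = \frac{1}{\frac{328261614683731}{335030}} = \frac{335030}{328261614683731}$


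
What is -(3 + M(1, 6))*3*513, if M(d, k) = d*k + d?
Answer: -15390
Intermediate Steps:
M(d, k) = d + d*k
-(3 + M(1, 6))*3*513 = -(3 + 1*(1 + 6))*3*513 = -(3 + 1*7)*3*513 = -(3 + 7)*3*513 = -10*3*513 = -30*513 = -1*15390 = -15390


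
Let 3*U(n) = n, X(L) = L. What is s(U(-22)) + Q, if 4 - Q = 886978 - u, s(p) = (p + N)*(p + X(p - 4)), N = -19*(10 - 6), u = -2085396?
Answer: -26737330/9 ≈ -2.9708e+6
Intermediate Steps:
U(n) = n/3
N = -76 (N = -19*4 = -76)
s(p) = (-76 + p)*(-4 + 2*p) (s(p) = (p - 76)*(p + (p - 4)) = (-76 + p)*(p + (-4 + p)) = (-76 + p)*(-4 + 2*p))
Q = -2972370 (Q = 4 - (886978 - 1*(-2085396)) = 4 - (886978 + 2085396) = 4 - 1*2972374 = 4 - 2972374 = -2972370)
s(U(-22)) + Q = (304 - 52*(-22) + 2*((1/3)*(-22))**2) - 2972370 = (304 - 156*(-22/3) + 2*(-22/3)**2) - 2972370 = (304 + 1144 + 2*(484/9)) - 2972370 = (304 + 1144 + 968/9) - 2972370 = 14000/9 - 2972370 = -26737330/9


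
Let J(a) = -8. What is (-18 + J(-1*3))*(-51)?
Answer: 1326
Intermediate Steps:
(-18 + J(-1*3))*(-51) = (-18 - 8)*(-51) = -26*(-51) = 1326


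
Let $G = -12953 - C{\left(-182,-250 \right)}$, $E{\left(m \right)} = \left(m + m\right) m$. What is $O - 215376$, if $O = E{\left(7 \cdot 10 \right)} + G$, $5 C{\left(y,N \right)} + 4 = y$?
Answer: $- \frac{1092459}{5} \approx -2.1849 \cdot 10^{5}$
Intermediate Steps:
$E{\left(m \right)} = 2 m^{2}$ ($E{\left(m \right)} = 2 m m = 2 m^{2}$)
$C{\left(y,N \right)} = - \frac{4}{5} + \frac{y}{5}$
$G = - \frac{64579}{5}$ ($G = -12953 - \left(- \frac{4}{5} + \frac{1}{5} \left(-182\right)\right) = -12953 - \left(- \frac{4}{5} - \frac{182}{5}\right) = -12953 - - \frac{186}{5} = -12953 + \frac{186}{5} = - \frac{64579}{5} \approx -12916.0$)
$O = - \frac{15579}{5}$ ($O = 2 \left(7 \cdot 10\right)^{2} - \frac{64579}{5} = 2 \cdot 70^{2} - \frac{64579}{5} = 2 \cdot 4900 - \frac{64579}{5} = 9800 - \frac{64579}{5} = - \frac{15579}{5} \approx -3115.8$)
$O - 215376 = - \frac{15579}{5} - 215376 = - \frac{1092459}{5}$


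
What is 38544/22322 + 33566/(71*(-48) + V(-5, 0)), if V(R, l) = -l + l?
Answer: -154475575/19018344 ≈ -8.1225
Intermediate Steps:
V(R, l) = 0
38544/22322 + 33566/(71*(-48) + V(-5, 0)) = 38544/22322 + 33566/(71*(-48) + 0) = 38544*(1/22322) + 33566/(-3408 + 0) = 19272/11161 + 33566/(-3408) = 19272/11161 + 33566*(-1/3408) = 19272/11161 - 16783/1704 = -154475575/19018344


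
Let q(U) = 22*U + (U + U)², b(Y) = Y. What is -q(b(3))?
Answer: -102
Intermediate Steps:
q(U) = 4*U² + 22*U (q(U) = 22*U + (2*U)² = 22*U + 4*U² = 4*U² + 22*U)
-q(b(3)) = -2*3*(11 + 2*3) = -2*3*(11 + 6) = -2*3*17 = -1*102 = -102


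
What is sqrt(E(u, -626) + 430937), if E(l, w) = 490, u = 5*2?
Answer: sqrt(431427) ≈ 656.83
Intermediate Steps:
u = 10
sqrt(E(u, -626) + 430937) = sqrt(490 + 430937) = sqrt(431427)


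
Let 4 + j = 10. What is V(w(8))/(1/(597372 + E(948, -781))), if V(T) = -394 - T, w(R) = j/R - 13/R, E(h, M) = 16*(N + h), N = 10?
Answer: -481735375/2 ≈ -2.4087e+8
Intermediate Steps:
j = 6 (j = -4 + 10 = 6)
E(h, M) = 160 + 16*h (E(h, M) = 16*(10 + h) = 160 + 16*h)
w(R) = -7/R (w(R) = 6/R - 13/R = -7/R)
V(w(8))/(1/(597372 + E(948, -781))) = (-394 - (-7)/8)/(1/(597372 + (160 + 16*948))) = (-394 - (-7)/8)/(1/(597372 + (160 + 15168))) = (-394 - 1*(-7/8))/(1/(597372 + 15328)) = (-394 + 7/8)/(1/612700) = -3145/(8*1/612700) = -3145/8*612700 = -481735375/2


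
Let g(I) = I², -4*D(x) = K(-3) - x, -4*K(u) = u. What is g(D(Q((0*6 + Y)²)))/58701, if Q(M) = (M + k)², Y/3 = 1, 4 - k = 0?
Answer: 452929/15027456 ≈ 0.030140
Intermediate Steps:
k = 4 (k = 4 - 1*0 = 4 + 0 = 4)
Y = 3 (Y = 3*1 = 3)
K(u) = -u/4
Q(M) = (4 + M)² (Q(M) = (M + 4)² = (4 + M)²)
D(x) = -3/16 + x/4 (D(x) = -(-¼*(-3) - x)/4 = -(¾ - x)/4 = -3/16 + x/4)
g(D(Q((0*6 + Y)²)))/58701 = (-3/16 + (4 + (0*6 + 3)²)²/4)²/58701 = (-3/16 + (4 + (0 + 3)²)²/4)²*(1/58701) = (-3/16 + (4 + 3²)²/4)²*(1/58701) = (-3/16 + (4 + 9)²/4)²*(1/58701) = (-3/16 + (¼)*13²)²*(1/58701) = (-3/16 + (¼)*169)²*(1/58701) = (-3/16 + 169/4)²*(1/58701) = (673/16)²*(1/58701) = (452929/256)*(1/58701) = 452929/15027456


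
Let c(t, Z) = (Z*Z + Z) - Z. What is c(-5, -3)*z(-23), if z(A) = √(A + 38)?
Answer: 9*√15 ≈ 34.857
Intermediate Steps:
c(t, Z) = Z² (c(t, Z) = (Z² + Z) - Z = (Z + Z²) - Z = Z²)
z(A) = √(38 + A)
c(-5, -3)*z(-23) = (-3)²*√(38 - 23) = 9*√15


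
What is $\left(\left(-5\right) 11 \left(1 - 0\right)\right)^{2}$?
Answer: $3025$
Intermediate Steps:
$\left(\left(-5\right) 11 \left(1 - 0\right)\right)^{2} = \left(- 55 \left(1 + 0\right)\right)^{2} = \left(\left(-55\right) 1\right)^{2} = \left(-55\right)^{2} = 3025$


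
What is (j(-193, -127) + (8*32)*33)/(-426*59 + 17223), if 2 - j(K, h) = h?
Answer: -953/879 ≈ -1.0842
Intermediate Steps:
j(K, h) = 2 - h
(j(-193, -127) + (8*32)*33)/(-426*59 + 17223) = ((2 - 1*(-127)) + (8*32)*33)/(-426*59 + 17223) = ((2 + 127) + 256*33)/(-25134 + 17223) = (129 + 8448)/(-7911) = 8577*(-1/7911) = -953/879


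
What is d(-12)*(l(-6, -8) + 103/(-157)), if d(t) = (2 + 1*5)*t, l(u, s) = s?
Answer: 114156/157 ≈ 727.11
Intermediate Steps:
d(t) = 7*t (d(t) = (2 + 5)*t = 7*t)
d(-12)*(l(-6, -8) + 103/(-157)) = (7*(-12))*(-8 + 103/(-157)) = -84*(-8 + 103*(-1/157)) = -84*(-8 - 103/157) = -84*(-1359/157) = 114156/157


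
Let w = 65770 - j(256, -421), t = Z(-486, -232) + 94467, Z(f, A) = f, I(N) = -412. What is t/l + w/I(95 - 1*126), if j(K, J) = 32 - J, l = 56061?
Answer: -1207672055/7699044 ≈ -156.86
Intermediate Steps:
t = 93981 (t = -486 + 94467 = 93981)
w = 65317 (w = 65770 - (32 - 1*(-421)) = 65770 - (32 + 421) = 65770 - 1*453 = 65770 - 453 = 65317)
t/l + w/I(95 - 1*126) = 93981/56061 + 65317/(-412) = 93981*(1/56061) + 65317*(-1/412) = 31327/18687 - 65317/412 = -1207672055/7699044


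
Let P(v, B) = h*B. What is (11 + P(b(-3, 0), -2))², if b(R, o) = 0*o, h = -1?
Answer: 169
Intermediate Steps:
b(R, o) = 0
P(v, B) = -B
(11 + P(b(-3, 0), -2))² = (11 - 1*(-2))² = (11 + 2)² = 13² = 169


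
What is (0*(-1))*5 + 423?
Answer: 423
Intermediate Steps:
(0*(-1))*5 + 423 = 0*5 + 423 = 0 + 423 = 423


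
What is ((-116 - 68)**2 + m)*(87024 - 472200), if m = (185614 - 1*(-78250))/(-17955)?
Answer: -78013626129472/5985 ≈ -1.3035e+10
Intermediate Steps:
m = -263864/17955 (m = (185614 + 78250)*(-1/17955) = 263864*(-1/17955) = -263864/17955 ≈ -14.696)
((-116 - 68)**2 + m)*(87024 - 472200) = ((-116 - 68)**2 - 263864/17955)*(87024 - 472200) = ((-184)**2 - 263864/17955)*(-385176) = (33856 - 263864/17955)*(-385176) = (607620616/17955)*(-385176) = -78013626129472/5985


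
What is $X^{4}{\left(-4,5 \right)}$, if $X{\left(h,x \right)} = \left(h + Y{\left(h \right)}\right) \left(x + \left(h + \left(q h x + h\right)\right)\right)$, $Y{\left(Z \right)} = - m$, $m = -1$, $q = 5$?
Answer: $9116621361$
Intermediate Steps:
$Y{\left(Z \right)} = 1$ ($Y{\left(Z \right)} = \left(-1\right) \left(-1\right) = 1$)
$X{\left(h,x \right)} = \left(1 + h\right) \left(x + 2 h + 5 h x\right)$ ($X{\left(h,x \right)} = \left(h + 1\right) \left(x + \left(h + \left(5 h x + h\right)\right)\right) = \left(1 + h\right) \left(x + \left(h + \left(5 h x + h\right)\right)\right) = \left(1 + h\right) \left(x + \left(h + \left(h + 5 h x\right)\right)\right) = \left(1 + h\right) \left(x + \left(2 h + 5 h x\right)\right) = \left(1 + h\right) \left(x + 2 h + 5 h x\right)$)
$X^{4}{\left(-4,5 \right)} = \left(5 + 2 \left(-4\right) + 2 \left(-4\right)^{2} + 5 \cdot 5 \left(-4\right)^{2} + 6 \left(-4\right) 5\right)^{4} = \left(5 - 8 + 2 \cdot 16 + 5 \cdot 5 \cdot 16 - 120\right)^{4} = \left(5 - 8 + 32 + 400 - 120\right)^{4} = 309^{4} = 9116621361$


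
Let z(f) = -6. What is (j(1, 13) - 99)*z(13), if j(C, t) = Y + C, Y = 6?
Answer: 552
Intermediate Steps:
j(C, t) = 6 + C
(j(1, 13) - 99)*z(13) = ((6 + 1) - 99)*(-6) = (7 - 99)*(-6) = -92*(-6) = 552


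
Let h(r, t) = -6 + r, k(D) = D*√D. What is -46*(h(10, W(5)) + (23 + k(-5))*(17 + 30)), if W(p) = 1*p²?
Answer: -49910 + 10810*I*√5 ≈ -49910.0 + 24172.0*I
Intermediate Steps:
k(D) = D^(3/2)
W(p) = p²
-46*(h(10, W(5)) + (23 + k(-5))*(17 + 30)) = -46*((-6 + 10) + (23 + (-5)^(3/2))*(17 + 30)) = -46*(4 + (23 - 5*I*√5)*47) = -46*(4 + (1081 - 235*I*√5)) = -46*(1085 - 235*I*√5) = -49910 + 10810*I*√5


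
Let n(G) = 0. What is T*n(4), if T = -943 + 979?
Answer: 0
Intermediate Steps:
T = 36
T*n(4) = 36*0 = 0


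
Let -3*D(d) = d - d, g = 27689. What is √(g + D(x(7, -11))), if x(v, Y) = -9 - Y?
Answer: √27689 ≈ 166.40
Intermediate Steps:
D(d) = 0 (D(d) = -(d - d)/3 = -⅓*0 = 0)
√(g + D(x(7, -11))) = √(27689 + 0) = √27689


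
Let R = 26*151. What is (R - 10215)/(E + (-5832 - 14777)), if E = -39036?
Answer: 6289/59645 ≈ 0.10544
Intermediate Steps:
R = 3926
(R - 10215)/(E + (-5832 - 14777)) = (3926 - 10215)/(-39036 + (-5832 - 14777)) = -6289/(-39036 - 20609) = -6289/(-59645) = -6289*(-1/59645) = 6289/59645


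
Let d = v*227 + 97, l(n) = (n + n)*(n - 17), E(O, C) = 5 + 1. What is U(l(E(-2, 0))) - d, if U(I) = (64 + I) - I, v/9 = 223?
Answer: -455622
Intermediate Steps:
E(O, C) = 6
v = 2007 (v = 9*223 = 2007)
l(n) = 2*n*(-17 + n) (l(n) = (2*n)*(-17 + n) = 2*n*(-17 + n))
U(I) = 64
d = 455686 (d = 2007*227 + 97 = 455589 + 97 = 455686)
U(l(E(-2, 0))) - d = 64 - 1*455686 = 64 - 455686 = -455622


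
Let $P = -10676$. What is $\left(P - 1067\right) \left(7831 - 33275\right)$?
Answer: $298788892$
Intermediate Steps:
$\left(P - 1067\right) \left(7831 - 33275\right) = \left(-10676 - 1067\right) \left(7831 - 33275\right) = \left(-11743\right) \left(-25444\right) = 298788892$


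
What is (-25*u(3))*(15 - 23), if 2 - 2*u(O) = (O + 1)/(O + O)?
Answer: 400/3 ≈ 133.33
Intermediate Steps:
u(O) = 1 - (1 + O)/(4*O) (u(O) = 1 - (O + 1)/(2*(O + O)) = 1 - (1 + O)/(2*(2*O)) = 1 - (1 + O)*1/(2*O)/2 = 1 - (1 + O)/(4*O))
(-25*u(3))*(15 - 23) = (-25*(-1 + 3*3)/(4*3))*(15 - 23) = -25*(-1 + 9)/(4*3)*(-8) = -25*8/(4*3)*(-8) = -25*⅔*(-8) = -50/3*(-8) = 400/3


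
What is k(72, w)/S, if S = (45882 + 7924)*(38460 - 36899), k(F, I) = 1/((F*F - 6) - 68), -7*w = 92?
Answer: 1/429194858260 ≈ 2.3299e-12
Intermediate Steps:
w = -92/7 (w = -1/7*92 = -92/7 ≈ -13.143)
k(F, I) = 1/(-74 + F**2) (k(F, I) = 1/((F**2 - 6) - 68) = 1/((-6 + F**2) - 68) = 1/(-74 + F**2))
S = 83991166 (S = 53806*1561 = 83991166)
k(72, w)/S = 1/(-74 + 72**2*83991166) = (1/83991166)/(-74 + 5184) = (1/83991166)/5110 = (1/5110)*(1/83991166) = 1/429194858260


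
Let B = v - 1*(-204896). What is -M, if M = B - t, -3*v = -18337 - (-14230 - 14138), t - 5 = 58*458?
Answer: -524950/3 ≈ -1.7498e+5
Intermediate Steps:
t = 26569 (t = 5 + 58*458 = 5 + 26564 = 26569)
v = -10031/3 (v = -(-18337 - (-14230 - 14138))/3 = -(-18337 - 1*(-28368))/3 = -(-18337 + 28368)/3 = -1/3*10031 = -10031/3 ≈ -3343.7)
B = 604657/3 (B = -10031/3 - 1*(-204896) = -10031/3 + 204896 = 604657/3 ≈ 2.0155e+5)
M = 524950/3 (M = 604657/3 - 1*26569 = 604657/3 - 26569 = 524950/3 ≈ 1.7498e+5)
-M = -1*524950/3 = -524950/3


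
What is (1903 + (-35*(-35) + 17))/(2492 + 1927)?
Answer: 3145/4419 ≈ 0.71170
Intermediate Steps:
(1903 + (-35*(-35) + 17))/(2492 + 1927) = (1903 + (1225 + 17))/4419 = (1903 + 1242)*(1/4419) = 3145*(1/4419) = 3145/4419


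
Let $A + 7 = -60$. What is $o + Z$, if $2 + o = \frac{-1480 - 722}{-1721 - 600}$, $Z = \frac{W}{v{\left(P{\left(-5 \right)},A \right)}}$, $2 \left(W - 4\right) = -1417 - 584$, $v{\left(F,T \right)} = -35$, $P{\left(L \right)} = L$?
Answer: $\frac{4454953}{162470} \approx 27.42$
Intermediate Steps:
$A = -67$ ($A = -7 - 60 = -67$)
$W = - \frac{1993}{2}$ ($W = 4 + \frac{-1417 - 584}{2} = 4 + \frac{1}{2} \left(-2001\right) = 4 - \frac{2001}{2} = - \frac{1993}{2} \approx -996.5$)
$Z = \frac{1993}{70}$ ($Z = - \frac{1993}{2 \left(-35\right)} = \left(- \frac{1993}{2}\right) \left(- \frac{1}{35}\right) = \frac{1993}{70} \approx 28.471$)
$o = - \frac{2440}{2321}$ ($o = -2 + \frac{-1480 - 722}{-1721 - 600} = -2 - \frac{2202}{-2321} = -2 - - \frac{2202}{2321} = -2 + \frac{2202}{2321} = - \frac{2440}{2321} \approx -1.0513$)
$o + Z = - \frac{2440}{2321} + \frac{1993}{70} = \frac{4454953}{162470}$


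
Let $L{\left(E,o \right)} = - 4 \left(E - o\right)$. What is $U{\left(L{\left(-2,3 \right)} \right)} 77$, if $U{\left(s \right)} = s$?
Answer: $1540$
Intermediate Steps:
$L{\left(E,o \right)} = - 4 E + 4 o$
$U{\left(L{\left(-2,3 \right)} \right)} 77 = \left(\left(-4\right) \left(-2\right) + 4 \cdot 3\right) 77 = \left(8 + 12\right) 77 = 20 \cdot 77 = 1540$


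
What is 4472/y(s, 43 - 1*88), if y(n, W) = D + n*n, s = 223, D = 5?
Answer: 2236/24867 ≈ 0.089918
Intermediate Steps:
y(n, W) = 5 + n**2 (y(n, W) = 5 + n*n = 5 + n**2)
4472/y(s, 43 - 1*88) = 4472/(5 + 223**2) = 4472/(5 + 49729) = 4472/49734 = 4472*(1/49734) = 2236/24867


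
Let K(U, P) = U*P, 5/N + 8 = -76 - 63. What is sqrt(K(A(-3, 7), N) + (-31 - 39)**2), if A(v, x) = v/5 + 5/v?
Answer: sqrt(2160934)/21 ≈ 70.000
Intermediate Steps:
N = -5/147 (N = 5/(-8 + (-76 - 63)) = 5/(-8 - 139) = 5/(-147) = 5*(-1/147) = -5/147 ≈ -0.034014)
A(v, x) = 5/v + v/5 (A(v, x) = v*(1/5) + 5/v = v/5 + 5/v = 5/v + v/5)
K(U, P) = P*U
sqrt(K(A(-3, 7), N) + (-31 - 39)**2) = sqrt(-5*(5/(-3) + (1/5)*(-3))/147 + (-31 - 39)**2) = sqrt(-5*(5*(-1/3) - 3/5)/147 + (-70)**2) = sqrt(-5*(-5/3 - 3/5)/147 + 4900) = sqrt(-5/147*(-34/15) + 4900) = sqrt(34/441 + 4900) = sqrt(2160934/441) = sqrt(2160934)/21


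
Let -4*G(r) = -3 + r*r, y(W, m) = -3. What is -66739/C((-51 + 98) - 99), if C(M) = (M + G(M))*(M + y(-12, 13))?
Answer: -266956/159995 ≈ -1.6685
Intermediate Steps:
G(r) = ¾ - r²/4 (G(r) = -(-3 + r*r)/4 = -(-3 + r²)/4 = ¾ - r²/4)
C(M) = (-3 + M)*(¾ + M - M²/4) (C(M) = (M + (¾ - M²/4))*(M - 3) = (¾ + M - M²/4)*(-3 + M) = (-3 + M)*(¾ + M - M²/4))
-66739/C((-51 + 98) - 99) = -66739/(-9/4 - 9*((-51 + 98) - 99)/4 - ((-51 + 98) - 99)³/4 + 7*((-51 + 98) - 99)²/4) = -66739/(-9/4 - 9*(47 - 99)/4 - (47 - 99)³/4 + 7*(47 - 99)²/4) = -66739/(-9/4 - 9/4*(-52) - ¼*(-52)³ + (7/4)*(-52)²) = -66739/(-9/4 + 117 - ¼*(-140608) + (7/4)*2704) = -66739/(-9/4 + 117 + 35152 + 4732) = -66739/159995/4 = -66739*4/159995 = -266956/159995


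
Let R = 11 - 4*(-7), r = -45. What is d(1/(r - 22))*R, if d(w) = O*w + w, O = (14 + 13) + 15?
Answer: -1677/67 ≈ -25.030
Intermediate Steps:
O = 42 (O = 27 + 15 = 42)
R = 39 (R = 11 + 28 = 39)
d(w) = 43*w (d(w) = 42*w + w = 43*w)
d(1/(r - 22))*R = (43/(-45 - 22))*39 = (43/(-67))*39 = (43*(-1/67))*39 = -43/67*39 = -1677/67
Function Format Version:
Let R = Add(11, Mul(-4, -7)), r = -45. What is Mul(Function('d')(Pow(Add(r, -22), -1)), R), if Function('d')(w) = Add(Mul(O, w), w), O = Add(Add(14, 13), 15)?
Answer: Rational(-1677, 67) ≈ -25.030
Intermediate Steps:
O = 42 (O = Add(27, 15) = 42)
R = 39 (R = Add(11, 28) = 39)
Function('d')(w) = Mul(43, w) (Function('d')(w) = Add(Mul(42, w), w) = Mul(43, w))
Mul(Function('d')(Pow(Add(r, -22), -1)), R) = Mul(Mul(43, Pow(Add(-45, -22), -1)), 39) = Mul(Mul(43, Pow(-67, -1)), 39) = Mul(Mul(43, Rational(-1, 67)), 39) = Mul(Rational(-43, 67), 39) = Rational(-1677, 67)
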